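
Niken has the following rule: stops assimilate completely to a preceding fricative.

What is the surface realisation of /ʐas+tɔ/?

[ʐassɔ]

/t/ is the segment targeted by the rule; it sits immediately after /s/, so it assimilates completely and surfaces as [s].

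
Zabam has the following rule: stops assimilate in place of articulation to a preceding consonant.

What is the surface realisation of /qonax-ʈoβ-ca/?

/ʈ/ is a voiceless retroflex stop. The preceding trigger /x/ is velar, so /ʈ/ must become velar as well.
A voiceless velar stop is [k], so the surface segment is [k].
The same rule applies at the second boundary: /c/ → [p] next to /β/.

[qonaxkoβpa]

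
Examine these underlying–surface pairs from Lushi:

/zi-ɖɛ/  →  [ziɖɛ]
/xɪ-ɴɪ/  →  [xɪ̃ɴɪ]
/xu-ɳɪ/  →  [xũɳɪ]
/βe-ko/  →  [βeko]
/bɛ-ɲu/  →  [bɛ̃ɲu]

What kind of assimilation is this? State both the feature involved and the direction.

regressive nasality assimilation (vowel nasalisation)

The vowel /ɪ/ surfaces as nasalised [ɪ̃] next to the following nasal /ɴ/ — it has acquired the [+nasal] feature of its neighbour.
Likewise in the remaining data: /u/ → [ũ] before /ɳ/; /ɛ/ → [ɛ̃] before /ɲ/ — each time a vowel is nasalised next to a following nasal.
No change occurs in [ziɖɛ], [βeko] because the vowel at the boundary is adjacent to an oral consonant, not a nasal (/i/ next to /ɖ/; /e/ next to /k/).
Because the conditioning nasal is to the right of the vowel that changes, the process is regressive (anticipatory).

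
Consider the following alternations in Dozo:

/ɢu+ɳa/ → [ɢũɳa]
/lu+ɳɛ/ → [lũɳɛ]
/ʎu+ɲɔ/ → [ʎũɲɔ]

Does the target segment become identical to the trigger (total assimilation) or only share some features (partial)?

The vowel /u/ surfaces as nasalised [ũ] next to the following nasal /ɳ/ — it has acquired the [+nasal] feature of its neighbour.
Likewise in the remaining data: /u/ → [ũ] before /ɲ/ — each time a vowel is nasalised next to a following nasal.

partial assimilation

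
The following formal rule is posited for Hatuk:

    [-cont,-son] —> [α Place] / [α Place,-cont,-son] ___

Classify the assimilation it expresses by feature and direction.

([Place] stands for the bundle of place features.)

progressive place assimilation

The shared variable α links the value of the place features (abbreviated [Place]) on the target to the same value on the neighbouring segment, so place is the feature that assimilates.
The conditioning segment sits to the left of the focus bar, meaning the trigger precedes the segment that changes — progressive assimilation.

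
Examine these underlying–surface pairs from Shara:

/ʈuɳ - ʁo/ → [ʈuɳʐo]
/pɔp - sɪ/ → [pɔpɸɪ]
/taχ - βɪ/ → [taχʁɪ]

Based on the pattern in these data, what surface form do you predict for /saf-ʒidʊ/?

[safvidʊ]

The data show progressive place assimilation: /ʁ/ → [ʐ] after /ɳ/; /s/ → [ɸ] after /p/; /β/ → [ʁ] after /χ/. In each pair only place changes, matching the preceding consonant, while manner and voice stay constant.
/ʒ/ is a voiced postalveolar fricative. The preceding trigger /f/ is labiodental, so /ʒ/ must become labiodental as well.
Changing only its place to labiodental gives [v] — the voiced labiodental fricative.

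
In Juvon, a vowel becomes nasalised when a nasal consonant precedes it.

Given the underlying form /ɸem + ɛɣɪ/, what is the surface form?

The vowel /ɛ/ is adjacent to the preceding nasal /m/, so it acquires [+nasal] and surfaces as [ɛ̃].

[ɸemɛ̃ɣɪ]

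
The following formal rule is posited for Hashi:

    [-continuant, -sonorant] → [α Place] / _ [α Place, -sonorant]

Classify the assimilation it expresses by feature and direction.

The rule copies the place features (abbreviated [Place]) from the environment onto the target, so the assimilating feature is place.
The conditioning segment sits to the right of the focus bar, meaning the trigger follows the segment that changes — regressive assimilation.

regressive place assimilation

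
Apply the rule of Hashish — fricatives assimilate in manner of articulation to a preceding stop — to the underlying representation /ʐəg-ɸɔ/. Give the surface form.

/ɸ/ is a voiceless bilabial fricative. The preceding trigger /g/ is a stop, so /ɸ/ must become a stop as well.
The voiceless bilabial stop is [p], so /ɸ/ → [p].

[ʐəgpɔ]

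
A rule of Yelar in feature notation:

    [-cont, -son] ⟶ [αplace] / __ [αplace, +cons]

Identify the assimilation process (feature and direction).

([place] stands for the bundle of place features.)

The shared variable α links the value of the place features (abbreviated [place]) on the target to the same value on the neighbouring segment, so place is the feature that assimilates.
Since the environment is written after the underscore, the trigger follows the target; the direction is regressive.

regressive place assimilation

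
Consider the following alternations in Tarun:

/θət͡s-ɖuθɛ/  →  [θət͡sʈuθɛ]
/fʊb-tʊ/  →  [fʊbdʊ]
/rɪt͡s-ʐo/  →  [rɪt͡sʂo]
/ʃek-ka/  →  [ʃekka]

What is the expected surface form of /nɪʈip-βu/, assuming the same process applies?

The data show progressive voicing assimilation: /ɖ/ → [ʈ] after /t͡s/; /t/ → [d] after /b/; /ʐ/ → [ʂ] after /t͡s/. In each pair only voicing changes, matching the preceding consonant, while place and manner stay constant.
Nothing changes in [ʃekka]: there the adjacent consonants already agree in voicing (/k/ and /k/ are both voiceless), so this form is consistent with the same rule.
The rule targets /β/ (voiced bilabial fricative), which sits after the trigger /p/ (voiceless).
A voiceless bilabial fricative is [ɸ], so the surface segment is [ɸ].

[nɪʈipɸu]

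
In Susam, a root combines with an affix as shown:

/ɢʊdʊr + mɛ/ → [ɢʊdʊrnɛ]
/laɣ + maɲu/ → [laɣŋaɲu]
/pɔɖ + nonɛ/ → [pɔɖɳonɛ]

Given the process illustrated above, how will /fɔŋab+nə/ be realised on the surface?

The data show progressive place assimilation: /m/ → [n] after /r/; /m/ → [ŋ] after /ɣ/; /n/ → [ɳ] after /ɖ/. In each pair only place changes, matching the preceding consonant, while manner and voice stay constant.
The rule targets /n/ (voiced alveolar nasal), which sits after the trigger /b/ (bilabial).
Changing only its place to bilabial gives [m] — the voiced bilabial nasal.

[fɔŋabmə]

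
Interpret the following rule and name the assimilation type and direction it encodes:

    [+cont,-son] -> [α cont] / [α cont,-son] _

progressive manner assimilation

The shared variable α links the value of [cont] on the target to that of the neighbouring obstruent. [cont] distinguishes stops from fricatives — a manner-of-articulation feature — so this is manner assimilation.
The conditioning segment sits to the left of the focus bar, meaning the trigger precedes the segment that changes — progressive assimilation.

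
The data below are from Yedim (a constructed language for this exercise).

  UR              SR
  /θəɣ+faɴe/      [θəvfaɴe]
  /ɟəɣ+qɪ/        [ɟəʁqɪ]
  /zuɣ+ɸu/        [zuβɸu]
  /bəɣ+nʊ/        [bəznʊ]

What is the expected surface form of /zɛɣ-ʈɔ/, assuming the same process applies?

The data show regressive place assimilation: /ɣ/ → [v] before /f/; /ɣ/ → [ʁ] before /q/; /ɣ/ → [β] before /ɸ/; /ɣ/ → [z] before /n/. In each pair only place changes, matching the following consonant, while manner and voice stay constant.
The rule targets /ɣ/ (voiced velar fricative), which sits before the trigger /ʈ/ (retroflex).
Changing only its place to retroflex gives [ʐ] — the voiced retroflex fricative.

[zɛʐʈɔ]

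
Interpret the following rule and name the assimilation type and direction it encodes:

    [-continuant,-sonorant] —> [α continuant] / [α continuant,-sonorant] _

The shared variable α links the value of [continuant] on the target to that of the neighbouring obstruent. [continuant] distinguishes stops from fricatives — a manner-of-articulation feature — so this is manner assimilation.
Since the environment is written before the underscore, the trigger precedes the target; the direction is progressive.

progressive manner assimilation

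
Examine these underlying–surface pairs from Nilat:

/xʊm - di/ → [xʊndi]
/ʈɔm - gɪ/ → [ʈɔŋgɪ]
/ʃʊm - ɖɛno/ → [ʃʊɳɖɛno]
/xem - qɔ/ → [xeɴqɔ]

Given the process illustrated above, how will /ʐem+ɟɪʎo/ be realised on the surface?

[ʐeɲɟɪʎo]

The data show regressive place assimilation: /m/ → [n] before /d/; /m/ → [ŋ] before /g/; /m/ → [ɳ] before /ɖ/; /m/ → [ɴ] before /q/. In each pair only place changes, matching the following consonant, while manner and voice stay constant.
/m/ is a voiced bilabial nasal. The following trigger /ɟ/ is palatal, so /m/ must become palatal as well.
Changing only its place to palatal gives [ɲ] — the voiced palatal nasal.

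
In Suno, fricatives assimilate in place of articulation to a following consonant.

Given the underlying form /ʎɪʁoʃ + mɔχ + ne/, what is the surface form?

/ʃ/ is a voiceless postalveolar fricative. The following trigger /m/ is bilabial, so /ʃ/ must become bilabial as well.
A voiceless bilabial fricative is [ɸ], so the surface segment is [ɸ].
The same rule applies at the second boundary: /χ/ → [s] next to /n/.

[ʎɪʁoɸmɔsne]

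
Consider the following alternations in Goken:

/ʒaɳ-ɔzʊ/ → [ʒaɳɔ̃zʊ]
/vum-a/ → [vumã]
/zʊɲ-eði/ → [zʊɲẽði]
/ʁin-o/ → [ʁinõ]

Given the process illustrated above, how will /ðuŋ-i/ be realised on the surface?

[ðuŋĩ]

The data show progressive nasality assimilation (vowel nasalisation): /ɔ/ → [ɔ̃] after /ɳ/; /a/ → [ã] after /m/; /e/ → [ẽ] after /ɲ/; /o/ → [õ] after /n/ — a vowel is nasalised by an immediately preceding nasal consonant.
/i/ sits next to the nasal /ŋ/ and is therefore nasalised to [ĩ].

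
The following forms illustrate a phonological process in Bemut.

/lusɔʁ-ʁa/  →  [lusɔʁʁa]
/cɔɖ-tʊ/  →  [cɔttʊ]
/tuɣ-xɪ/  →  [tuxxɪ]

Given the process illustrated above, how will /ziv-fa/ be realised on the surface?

The data show regressive total assimilation (/ɖ/ → [t] before /t/; /ɣ/ → [x] before /x/): in every case the target segment becomes identical to its following neighbour, copying more than a single feature.
In [lusɔʁʁa] the two consonants at the boundary are already identical (/ʁ/ + /ʁ/), so the rule applies vacuously and nothing changes.
/v/ is the segment targeted by the rule; it sits immediately before /f/, so it assimilates completely and surfaces as [f].

[ziffa]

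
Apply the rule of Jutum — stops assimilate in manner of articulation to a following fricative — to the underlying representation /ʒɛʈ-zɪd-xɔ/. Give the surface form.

[ʒɛʂzɪzxɔ]

The rule targets /ʈ/ (voiceless retroflex stop), which sits before the trigger /z/ (fricative).
A voiceless retroflex fricative is [ʂ], so the surface segment is [ʂ].
At the second juncture, /d/ likewise becomes [z] adjacent to /x/.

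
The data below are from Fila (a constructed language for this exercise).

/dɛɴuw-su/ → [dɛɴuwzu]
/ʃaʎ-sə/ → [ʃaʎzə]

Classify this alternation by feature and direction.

Comparing underlying and surface forms, /s/ → [z] is the alternation; the neighbouring /w/ is constant.
/s/ is voiceless while /w/ is voiced; the output [z] is voiced, matching the trigger — so the feature that spreads is voicing.
Place and manner are unchanged, so the assimilation is partial, not total.
The same holds elsewhere in the data: /s/ → [z] after /ʎ/ (voiceless → voiced, matching voiced) — only voicing changes, and always toward the preceding segment.
The trigger is the preceding segment, so the direction is progressive (perseverative).

progressive voicing assimilation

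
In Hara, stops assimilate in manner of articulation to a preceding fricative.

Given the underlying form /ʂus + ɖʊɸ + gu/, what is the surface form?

[ʂusʐʊɸɣu]

The rule targets /ɖ/ (voiced retroflex stop), which sits after the trigger /s/ (fricative).
A voiced retroflex fricative is [ʐ], so the surface segment is [ʐ].
At the second juncture, /g/ likewise becomes [ɣ] adjacent to /ɸ/.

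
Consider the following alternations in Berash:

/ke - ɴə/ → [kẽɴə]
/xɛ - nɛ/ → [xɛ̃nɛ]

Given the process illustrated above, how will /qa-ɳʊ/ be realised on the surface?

[qãɳʊ]

The data show regressive nasality assimilation (vowel nasalisation): /e/ → [ẽ] before /ɴ/; /ɛ/ → [ɛ̃] before /n/ — a vowel is nasalised by an immediately following nasal consonant.
The vowel /a/ is adjacent to the following nasal /ɳ/, so it acquires [+nasal] and surfaces as [ã].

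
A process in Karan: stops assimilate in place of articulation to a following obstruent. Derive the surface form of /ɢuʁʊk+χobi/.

[ɢuʁʊqχobi]

The rule targets /k/ (voiceless velar stop), which sits before the trigger /χ/ (uvular).
A voiceless uvular stop is [q], so the surface segment is [q].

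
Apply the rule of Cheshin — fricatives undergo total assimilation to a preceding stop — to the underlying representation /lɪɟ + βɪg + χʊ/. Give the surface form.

[lɪɟɟɪggʊ]

/β/ is the segment targeted by the rule; it sits immediately after /ɟ/, so it assimilates completely and surfaces as [ɟ].
The same rule applies at the second boundary: /χ/ → [g] next to /g/.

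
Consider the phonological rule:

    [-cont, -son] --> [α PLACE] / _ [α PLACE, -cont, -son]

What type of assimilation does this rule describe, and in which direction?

regressive place assimilation

The rule copies the place features (abbreviated [PLACE]) from the environment onto the target, so the assimilating feature is place.
The conditioning segment sits to the right of the focus bar, meaning the trigger follows the segment that changes — regressive assimilation.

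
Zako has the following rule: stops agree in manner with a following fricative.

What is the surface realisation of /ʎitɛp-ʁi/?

The rule targets /p/ (voiceless bilabial stop), which sits before the trigger /ʁ/ (fricative).
The voiceless bilabial fricative is [ɸ], so /p/ → [ɸ].

[ʎitɛɸʁi]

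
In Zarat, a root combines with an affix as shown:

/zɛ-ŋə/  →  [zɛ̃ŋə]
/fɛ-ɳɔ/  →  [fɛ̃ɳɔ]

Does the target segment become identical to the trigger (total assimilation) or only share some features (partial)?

partial assimilation

The vowel /ɛ/ surfaces as nasalised [ɛ̃] next to the following nasal /ŋ/ — it has acquired the [+nasal] feature of its neighbour.
The other form shows the same pattern: /ɛ/ → [ɛ̃] before /ɳ/ — each time a vowel is nasalised next to a following nasal.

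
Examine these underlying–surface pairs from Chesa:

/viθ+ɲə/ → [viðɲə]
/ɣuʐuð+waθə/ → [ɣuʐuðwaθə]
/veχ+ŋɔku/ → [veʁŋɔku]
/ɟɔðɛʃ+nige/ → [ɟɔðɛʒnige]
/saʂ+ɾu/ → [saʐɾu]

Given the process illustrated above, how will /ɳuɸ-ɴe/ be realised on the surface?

The data show regressive voicing assimilation: /θ/ → [ð] before /ɲ/; /χ/ → [ʁ] before /ŋ/; /ʃ/ → [ʒ] before /n/; /ʂ/ → [ʐ] before /ɾ/. In each pair only voicing changes, matching the following consonant, while place and manner stay constant.
No alternation appears in [ɣuʐuðwaθə]: there the adjacent consonants already agree in voicing (/ð/ and /w/ are both voiced), so this form is consistent with the same rule.
The rule targets /ɸ/ (voiceless bilabial fricative), which sits before the trigger /ɴ/ (voiced).
Changing only its voicing to voiced gives [β] — the voiced bilabial fricative.

[ɳuβɴe]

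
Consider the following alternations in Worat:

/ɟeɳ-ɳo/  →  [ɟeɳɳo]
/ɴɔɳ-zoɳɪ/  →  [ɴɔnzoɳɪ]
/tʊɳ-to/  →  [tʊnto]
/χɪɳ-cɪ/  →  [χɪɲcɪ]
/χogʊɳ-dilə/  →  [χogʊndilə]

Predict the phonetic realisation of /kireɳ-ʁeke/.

[kireɴʁeke]

The data show regressive place assimilation: /ɳ/ → [n] before /z/; /ɳ/ → [n] before /t/; /ɳ/ → [ɲ] before /c/; /ɳ/ → [n] before /d/. In each pair only place changes, matching the following consonant, while manner and voice stay constant.
Nothing changes in [ɟeɳɳo]: there the adjacent consonants already agree in place (/ɳ/ and /ɳ/ are both retroflex), so this form is consistent with the same rule.
/ɳ/ is a voiced retroflex nasal. The following trigger /ʁ/ is uvular, so /ɳ/ must become uvular as well.
Changing only its place to uvular gives [ɴ] — the voiced uvular nasal.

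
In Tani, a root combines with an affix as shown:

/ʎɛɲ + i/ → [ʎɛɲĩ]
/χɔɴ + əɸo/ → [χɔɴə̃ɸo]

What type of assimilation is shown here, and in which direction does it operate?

progressive nasality assimilation (vowel nasalisation)

The vowel /i/ surfaces as nasalised [ĩ] next to the preceding nasal /ɲ/ — it has acquired the [+nasal] feature of its neighbour.
The other form shows the same pattern: /ə/ → [ə̃] after /ɴ/ — each time a vowel is nasalised next to a preceding nasal.
Because the conditioning nasal is to the left of the vowel that changes, the process is progressive (perseverative).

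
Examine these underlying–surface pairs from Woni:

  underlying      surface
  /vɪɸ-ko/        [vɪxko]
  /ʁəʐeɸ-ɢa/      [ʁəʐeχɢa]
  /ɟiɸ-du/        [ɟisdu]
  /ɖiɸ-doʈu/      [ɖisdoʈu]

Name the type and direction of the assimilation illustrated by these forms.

regressive place assimilation

The segment that alternates is /ɸ/, which surfaces as [x] when adjacent to /k/.
/ɸ/ is bilabial while /k/ is velar; the output [x] is velar, matching the trigger — so the feature that spreads is place.
Manner and voice are unchanged, so the assimilation is partial, not total.
The same holds elsewhere in the data: /ɸ/ → [χ] before /ɢ/ (bilabial → uvular, matching uvular); /ɸ/ → [s] before /d/ (bilabial → alveolar, matching alveolar) — only place changes, and always toward the following segment.
Since the segment that changes precedes the conditioning segment, the assimilation is regressive.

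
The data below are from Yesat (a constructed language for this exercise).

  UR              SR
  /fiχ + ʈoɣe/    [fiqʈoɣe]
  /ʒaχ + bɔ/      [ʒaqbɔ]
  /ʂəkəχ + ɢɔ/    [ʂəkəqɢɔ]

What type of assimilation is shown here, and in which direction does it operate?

regressive manner assimilation

Underlying /χ/ is realised as [q] next to /ʈ/; /ʈ/ itself does not change.
The change fricative → stop matches the manner of the following /ʈ/, identifying this as manner assimilation.
Place and voice are unchanged, so the assimilation is partial, not total.
The same holds elsewhere in the data: /χ/ → [q] before /b/ (fricative → stop, matching a stop); /χ/ → [q] before /ɢ/ (fricative → stop, matching a stop) — only manner changes, and always toward the following segment.
The trigger is the following segment, so the direction is regressive (anticipatory).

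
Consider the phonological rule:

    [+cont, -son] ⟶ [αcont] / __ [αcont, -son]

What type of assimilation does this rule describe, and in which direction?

regressive manner assimilation

The shared variable α links the value of [cont] on the target to that of the neighbouring obstruent. [cont] distinguishes stops from fricatives — a manner-of-articulation feature — so this is manner assimilation.
Since the environment is written after the underscore, the trigger follows the target; the direction is regressive.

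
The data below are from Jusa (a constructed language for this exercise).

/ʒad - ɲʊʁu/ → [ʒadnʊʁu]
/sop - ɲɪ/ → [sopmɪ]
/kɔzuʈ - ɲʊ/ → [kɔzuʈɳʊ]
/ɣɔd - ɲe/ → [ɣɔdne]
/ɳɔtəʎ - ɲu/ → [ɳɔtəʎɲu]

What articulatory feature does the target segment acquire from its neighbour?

place

Comparing underlying and surface forms, /ɲ/ → [n] is the alternation; the neighbouring /d/ is constant.
The change palatal → alveolar matches the place of the preceding /d/, identifying this as place assimilation.
The other alternating forms pattern the same way: /ɲ/ → [m] after /p/ (palatal → bilabial, matching bilabial); /ɲ/ → [ɳ] after /ʈ/ (palatal → retroflex, matching retroflex) — only place changes, and always toward the preceding segment.
No alternation appears in [ɳɔtəʎɲu]: there the adjacent consonants already agree in place (/ɲ/ and /ʎ/ are both palatal), so this form is consistent with the same rule.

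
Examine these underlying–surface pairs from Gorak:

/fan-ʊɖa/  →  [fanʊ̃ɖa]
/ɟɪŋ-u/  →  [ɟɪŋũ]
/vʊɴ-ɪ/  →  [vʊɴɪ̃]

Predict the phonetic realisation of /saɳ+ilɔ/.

[saɳĩlɔ]

The data show progressive nasality assimilation (vowel nasalisation): /ʊ/ → [ʊ̃] after /n/; /u/ → [ũ] after /ŋ/; /ɪ/ → [ɪ̃] after /ɴ/ — a vowel is nasalised by an immediately preceding nasal consonant.
The vowel /i/ is adjacent to the preceding nasal /ɳ/, so it acquires [+nasal] and surfaces as [ĩ].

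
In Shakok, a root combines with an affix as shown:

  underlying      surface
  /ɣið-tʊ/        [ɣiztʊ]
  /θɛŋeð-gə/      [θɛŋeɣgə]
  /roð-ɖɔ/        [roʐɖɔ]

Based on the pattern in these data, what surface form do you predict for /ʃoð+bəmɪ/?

The data show regressive place assimilation: /ð/ → [z] before /t/; /ð/ → [ɣ] before /g/; /ð/ → [ʐ] before /ɖ/. In each pair only place changes, matching the following consonant, while manner and voice stay constant.
/ð/ is a voiced dental fricative. The following trigger /b/ is bilabial, so /ð/ must become bilabial as well.
The voiced bilabial fricative is [β], so /ð/ → [β].

[ʃoβbəmɪ]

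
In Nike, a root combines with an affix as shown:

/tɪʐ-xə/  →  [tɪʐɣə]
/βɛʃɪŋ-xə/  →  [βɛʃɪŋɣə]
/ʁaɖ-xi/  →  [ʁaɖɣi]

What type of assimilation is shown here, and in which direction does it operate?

progressive voicing assimilation

Underlying /x/ is realised as [ɣ] next to /ʐ/; /ʐ/ itself does not change.
/x/ is voiceless while /ʐ/ is voiced; the output [ɣ] is voiced, matching the trigger — so the feature that spreads is voicing.
Place and manner are unchanged, so the assimilation is partial, not total.
Checking the remaining alternations: /x/ → [ɣ] after /ŋ/ (voiceless → voiced, matching voiced); /x/ → [ɣ] after /ɖ/ (voiceless → voiced, matching voiced) — only voicing changes, and always toward the preceding segment.
The trigger is the preceding segment, so the direction is progressive (perseverative).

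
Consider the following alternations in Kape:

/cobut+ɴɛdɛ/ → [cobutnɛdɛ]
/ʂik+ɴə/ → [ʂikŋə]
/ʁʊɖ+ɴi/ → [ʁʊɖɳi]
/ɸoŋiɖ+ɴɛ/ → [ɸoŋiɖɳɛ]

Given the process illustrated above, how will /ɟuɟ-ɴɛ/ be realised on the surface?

[ɟuɟɲɛ]

The data show progressive place assimilation: /ɴ/ → [n] after /t/; /ɴ/ → [ŋ] after /k/; /ɴ/ → [ɳ] after /ɖ/. In each pair only place changes, matching the preceding consonant, while manner and voice stay constant.
/ɴ/ is a voiced uvular nasal. The preceding trigger /ɟ/ is palatal, so /ɴ/ must become palatal as well.
Changing only its place to palatal gives [ɲ] — the voiced palatal nasal.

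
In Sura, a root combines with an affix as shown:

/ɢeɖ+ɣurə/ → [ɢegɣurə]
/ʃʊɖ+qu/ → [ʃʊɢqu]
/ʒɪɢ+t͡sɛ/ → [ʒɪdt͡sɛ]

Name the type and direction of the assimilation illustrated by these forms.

regressive place assimilation

Underlying /ɖ/ is realised as [g] next to /ɣ/; /ɣ/ itself does not change.
/ɖ/ is retroflex while /ɣ/ is velar; the output [g] is velar, matching the trigger — so the feature that spreads is place.
Manner and voice are unchanged, so the assimilation is partial, not total.
The other alternating forms pattern the same way: /ɖ/ → [ɢ] before /q/ (retroflex → uvular, matching uvular); /ɢ/ → [d] before /t͡s/ (uvular → alveolar, matching alveolar) — only place changes, and always toward the following segment.
The trigger is the following segment, so the direction is regressive (anticipatory).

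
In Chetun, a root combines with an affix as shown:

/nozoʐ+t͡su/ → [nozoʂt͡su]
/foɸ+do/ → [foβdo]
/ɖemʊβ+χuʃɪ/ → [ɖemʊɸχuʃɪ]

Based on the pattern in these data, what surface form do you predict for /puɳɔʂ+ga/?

The data show regressive voicing assimilation: /ʐ/ → [ʂ] before /t͡s/; /ɸ/ → [β] before /d/; /β/ → [ɸ] before /χ/. In each pair only voicing changes, matching the following consonant, while place and manner stay constant.
/ʂ/ is a voiceless retroflex fricative. The following trigger /g/ is voiced, so /ʂ/ must become voiced as well.
Changing only its voicing to voiced gives [ʐ] — the voiced retroflex fricative.

[puɳɔʐga]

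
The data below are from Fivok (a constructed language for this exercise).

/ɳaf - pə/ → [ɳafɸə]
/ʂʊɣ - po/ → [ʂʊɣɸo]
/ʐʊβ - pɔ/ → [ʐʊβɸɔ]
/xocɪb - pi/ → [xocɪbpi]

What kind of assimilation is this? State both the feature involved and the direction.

progressive manner assimilation

The segment that alternates is /p/, which surfaces as [ɸ] when adjacent to /f/.
The change stop → fricative matches the manner of the preceding /f/, identifying this as manner assimilation.
Place and voice are unchanged, so the assimilation is partial, not total.
Checking the remaining alternations: /p/ → [ɸ] after /ɣ/ (stop → fricative, matching a fricative); /p/ → [ɸ] after /β/ (stop → fricative, matching a fricative) — only manner changes, and always toward the preceding segment.
No alternation appears in [xocɪbpi]: there the adjacent consonants already agree in manner (/p/ and /b/ are both stops), so this form is consistent with the same rule.
Since the segment that changes follows the conditioning segment, the assimilation is progressive.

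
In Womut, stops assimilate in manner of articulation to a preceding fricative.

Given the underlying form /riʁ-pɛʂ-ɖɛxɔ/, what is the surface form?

[riʁɸɛʂʐɛxɔ]

/p/ is a voiceless bilabial stop. The preceding trigger /ʁ/ is a fricative, so /p/ must become a fricative as well.
A voiceless bilabial fricative is [ɸ], so the surface segment is [ɸ].
The same rule applies at the second boundary: /ɖ/ → [ʐ] next to /ʂ/.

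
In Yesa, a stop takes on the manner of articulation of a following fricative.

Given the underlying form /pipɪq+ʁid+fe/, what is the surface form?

/q/ is a voiceless uvular stop. The following trigger /ʁ/ is a fricative, so /q/ must become a fricative as well.
A voiceless uvular fricative is [χ], so the surface segment is [χ].
At the second juncture, /d/ likewise becomes [z] adjacent to /f/.

[pipɪχʁizfe]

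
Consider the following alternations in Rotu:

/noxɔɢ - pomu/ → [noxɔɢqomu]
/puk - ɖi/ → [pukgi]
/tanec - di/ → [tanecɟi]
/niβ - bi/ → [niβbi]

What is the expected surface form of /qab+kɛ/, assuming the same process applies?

[qabpɛ]

The data show progressive place assimilation: /p/ → [q] after /ɢ/; /ɖ/ → [g] after /k/; /d/ → [ɟ] after /c/. In each pair only place changes, matching the preceding consonant, while manner and voice stay constant.
Nothing changes in [niβbi]: there the adjacent consonants already agree in place (/b/ and /β/ are both bilabial), so this form is consistent with the same rule.
/k/ is a voiceless velar stop. The preceding trigger /b/ is bilabial, so /k/ must become bilabial as well.
The voiceless bilabial stop is [p], so /k/ → [p].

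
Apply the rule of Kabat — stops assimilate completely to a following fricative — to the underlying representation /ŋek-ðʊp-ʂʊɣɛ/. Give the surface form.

/k/ is the segment targeted by the rule; it sits immediately before /ð/, so it assimilates completely and surfaces as [ð].
At the second juncture, /p/ likewise becomes [ʂ] adjacent to /ʂ/.

[ŋeððʊʂʂʊɣɛ]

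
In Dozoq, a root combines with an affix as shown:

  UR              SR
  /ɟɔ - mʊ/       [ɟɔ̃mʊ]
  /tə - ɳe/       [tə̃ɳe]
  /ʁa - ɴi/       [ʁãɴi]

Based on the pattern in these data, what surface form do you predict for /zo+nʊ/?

The data show regressive nasality assimilation (vowel nasalisation): /ɔ/ → [ɔ̃] before /m/; /ə/ → [ə̃] before /ɳ/; /a/ → [ã] before /ɴ/ — a vowel is nasalised by an immediately following nasal consonant.
The vowel /o/ is adjacent to the following nasal /n/, so it acquires [+nasal] and surfaces as [õ].

[zõnʊ]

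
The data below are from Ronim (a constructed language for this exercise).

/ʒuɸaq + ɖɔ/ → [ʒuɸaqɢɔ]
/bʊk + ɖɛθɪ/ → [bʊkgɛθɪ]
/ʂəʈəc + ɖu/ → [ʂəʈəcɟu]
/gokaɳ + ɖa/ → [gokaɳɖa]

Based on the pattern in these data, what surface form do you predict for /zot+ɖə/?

[zotdə]

The data show progressive place assimilation: /ɖ/ → [ɢ] after /q/; /ɖ/ → [g] after /k/; /ɖ/ → [ɟ] after /c/. In each pair only place changes, matching the preceding consonant, while manner and voice stay constant.
Nothing changes in [gokaɳɖa]: there the adjacent consonants already agree in place (/ɖ/ and /ɳ/ are both retroflex), so this form is consistent with the same rule.
The rule targets /ɖ/ (voiced retroflex stop), which sits after the trigger /t/ (alveolar).
A voiced alveolar stop is [d], so the surface segment is [d].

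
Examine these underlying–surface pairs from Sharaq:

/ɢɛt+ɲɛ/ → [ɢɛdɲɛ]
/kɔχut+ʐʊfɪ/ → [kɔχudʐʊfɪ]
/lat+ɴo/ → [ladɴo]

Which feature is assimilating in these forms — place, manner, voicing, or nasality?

Comparing underlying and surface forms, /t/ → [d] is the alternation; the neighbouring /ɲ/ is constant.
/t/ is voiceless while /ɲ/ is voiced; the output [d] is voiced, matching the trigger — so the feature that spreads is voicing.
The other alternating forms pattern the same way: /t/ → [d] before /ʐ/ (voiceless → voiced, matching voiced); /t/ → [d] before /ɴ/ (voiceless → voiced, matching voiced) — only voicing changes, and always toward the following segment.

voicing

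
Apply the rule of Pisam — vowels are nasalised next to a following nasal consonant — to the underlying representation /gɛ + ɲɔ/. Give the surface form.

[gɛ̃ɲɔ]

The vowel /ɛ/ is adjacent to the following nasal /ɲ/, so it acquires [+nasal] and surfaces as [ɛ̃].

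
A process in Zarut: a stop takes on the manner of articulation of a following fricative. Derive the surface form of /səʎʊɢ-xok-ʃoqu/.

The rule targets /ɢ/ (voiced uvular stop), which sits before the trigger /x/ (fricative).
A voiced uvular fricative is [ʁ], so the surface segment is [ʁ].
The same rule applies at the second boundary: /k/ → [x] next to /ʃ/.

[səʎʊʁxoxʃoqu]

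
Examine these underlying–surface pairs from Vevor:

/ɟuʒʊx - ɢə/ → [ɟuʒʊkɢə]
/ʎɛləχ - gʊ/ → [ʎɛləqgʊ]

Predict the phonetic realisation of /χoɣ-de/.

[χogde]

The data show regressive manner assimilation: /x/ → [k] before /ɢ/; /χ/ → [q] before /g/. In each pair only manner changes, matching the following consonant, while place and voice stay constant.
The rule targets /ɣ/ (voiced velar fricative), which sits before the trigger /d/ (stop).
The voiced velar stop is [g], so /ɣ/ → [g].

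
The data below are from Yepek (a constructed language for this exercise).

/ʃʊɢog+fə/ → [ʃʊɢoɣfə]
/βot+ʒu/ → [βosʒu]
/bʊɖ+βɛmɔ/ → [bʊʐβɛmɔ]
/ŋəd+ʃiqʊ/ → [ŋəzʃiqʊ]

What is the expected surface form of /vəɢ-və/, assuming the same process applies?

The data show regressive manner assimilation: /g/ → [ɣ] before /f/; /t/ → [s] before /ʒ/; /ɖ/ → [ʐ] before /β/; /d/ → [z] before /ʃ/. In each pair only manner changes, matching the following consonant, while place and voice stay constant.
The rule targets /ɢ/ (voiced uvular stop), which sits before the trigger /v/ (fricative).
A voiced uvular fricative is [ʁ], so the surface segment is [ʁ].

[vəʁvə]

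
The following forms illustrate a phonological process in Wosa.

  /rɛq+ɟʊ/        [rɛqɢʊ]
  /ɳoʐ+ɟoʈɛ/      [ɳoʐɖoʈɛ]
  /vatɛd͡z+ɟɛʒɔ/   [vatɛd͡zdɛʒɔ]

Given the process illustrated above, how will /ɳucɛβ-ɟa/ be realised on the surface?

The data show progressive place assimilation: /ɟ/ → [ɢ] after /q/; /ɟ/ → [ɖ] after /ʐ/; /ɟ/ → [d] after /d͡z/. In each pair only place changes, matching the preceding consonant, while manner and voice stay constant.
/ɟ/ is a voiced palatal stop. The preceding trigger /β/ is bilabial, so /ɟ/ must become bilabial as well.
A voiced bilabial stop is [b], so the surface segment is [b].

[ɳucɛβba]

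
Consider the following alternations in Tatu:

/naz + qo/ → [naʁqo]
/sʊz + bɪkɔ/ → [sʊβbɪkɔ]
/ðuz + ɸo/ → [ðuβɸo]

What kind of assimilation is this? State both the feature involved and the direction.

Underlying /z/ is realised as [ʁ] next to /q/; /q/ itself does not change.
/z/ is alveolar while /q/ is uvular; the output [ʁ] is uvular, matching the trigger — so the feature that spreads is place.
Manner and voice are unchanged, so the assimilation is partial, not total.
The other alternating forms pattern the same way: /z/ → [β] before /b/ (alveolar → bilabial, matching bilabial); /z/ → [β] before /ɸ/ (alveolar → bilabial, matching bilabial) — only place changes, and always toward the following segment.
Since the segment that changes precedes the conditioning segment, the assimilation is regressive.

regressive place assimilation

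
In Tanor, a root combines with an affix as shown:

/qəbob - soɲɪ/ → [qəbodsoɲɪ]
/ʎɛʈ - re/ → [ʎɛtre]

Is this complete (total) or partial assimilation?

Comparing underlying and surface forms, /b/ → [d] is the alternation; the neighbouring /s/ is constant.
The change bilabial → alveolar matches the place of the following /s/, identifying this as place assimilation.
Manner and voice are unchanged, so the assimilation is partial, not total.
The other alternating form patterns the same way: /ʈ/ → [t] before /r/ (retroflex → alveolar, matching alveolar) — only place changes, and always toward the following segment.

partial assimilation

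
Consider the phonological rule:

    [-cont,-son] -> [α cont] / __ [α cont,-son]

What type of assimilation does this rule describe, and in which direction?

regressive manner assimilation

The rule copies [cont] (continuancy) from the environment onto the target stops; since [±cont] encodes the stop/fricative manner contrast, the assimilating dimension is manner.
Since the environment is written after the underscore, the trigger follows the target; the direction is regressive.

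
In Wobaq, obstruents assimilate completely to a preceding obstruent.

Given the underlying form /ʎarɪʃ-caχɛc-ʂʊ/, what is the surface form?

[ʎarɪʃʃaχɛccʊ]

/c/ is the segment targeted by the rule; it sits immediately after /ʃ/, so it assimilates completely and surfaces as [ʃ].
The same rule applies at the second boundary: /ʂ/ → [c] next to /c/.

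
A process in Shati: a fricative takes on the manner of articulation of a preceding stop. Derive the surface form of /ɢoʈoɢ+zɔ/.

[ɢoʈoɢdɔ]

The rule targets /z/ (voiced alveolar fricative), which sits after the trigger /ɢ/ (stop).
The voiced alveolar stop is [d], so /z/ → [d].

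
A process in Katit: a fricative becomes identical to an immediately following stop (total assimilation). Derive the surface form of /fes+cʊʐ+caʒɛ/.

[feccʊccaʒɛ]

/s/ is the segment targeted by the rule; it sits immediately before /c/, so it assimilates completely and surfaces as [c].
At the second juncture, /ʐ/ likewise becomes [c] adjacent to /c/.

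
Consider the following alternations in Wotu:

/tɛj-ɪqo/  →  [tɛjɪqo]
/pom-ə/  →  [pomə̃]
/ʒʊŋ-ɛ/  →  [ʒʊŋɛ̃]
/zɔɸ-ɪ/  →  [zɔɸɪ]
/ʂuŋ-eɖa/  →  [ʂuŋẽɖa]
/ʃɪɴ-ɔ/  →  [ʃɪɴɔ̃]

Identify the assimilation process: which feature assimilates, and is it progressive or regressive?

progressive nasality assimilation (vowel nasalisation)

The vowel /ə/ surfaces as nasalised [ə̃] next to the preceding nasal /m/ — it has acquired the [+nasal] feature of its neighbour.
Likewise in the remaining data: /ɛ/ → [ɛ̃] after /ŋ/; /e/ → [ẽ] after /ŋ/; /ɔ/ → [ɔ̃] after /ɴ/ — each time a vowel is nasalised next to a preceding nasal.
No change occurs in [tɛjɪqo], [zɔɸɪ] because the vowel at the boundary is adjacent to an oral consonant, not a nasal (/ɪ/ next to /j/; /ɪ/ next to /ɸ/).
Because the conditioning nasal is to the left of the vowel that changes, the process is progressive (perseverative).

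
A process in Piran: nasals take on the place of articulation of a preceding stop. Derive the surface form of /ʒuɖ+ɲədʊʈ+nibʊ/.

/ɲ/ is a voiced palatal nasal. The preceding trigger /ɖ/ is retroflex, so /ɲ/ must become retroflex as well.
A voiced retroflex nasal is [ɳ], so the surface segment is [ɳ].
At the second juncture, /n/ likewise becomes [ɳ] adjacent to /ʈ/.

[ʒuɖɳədʊʈɳibʊ]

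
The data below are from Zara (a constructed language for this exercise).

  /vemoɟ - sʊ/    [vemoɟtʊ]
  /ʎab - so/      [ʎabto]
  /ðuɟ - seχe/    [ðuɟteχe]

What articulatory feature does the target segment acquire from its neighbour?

manner

Comparing underlying and surface forms, /s/ → [t] is the alternation; the neighbouring /ɟ/ is constant.
/s/ is a fricative while /ɟ/ is a stop; the output [t] is a stop, matching the trigger — so the feature that spreads is manner.
The other alternating form patterns the same way: /s/ → [t] after /b/ (fricative → stop, matching a stop) — only manner changes, and always toward the preceding segment.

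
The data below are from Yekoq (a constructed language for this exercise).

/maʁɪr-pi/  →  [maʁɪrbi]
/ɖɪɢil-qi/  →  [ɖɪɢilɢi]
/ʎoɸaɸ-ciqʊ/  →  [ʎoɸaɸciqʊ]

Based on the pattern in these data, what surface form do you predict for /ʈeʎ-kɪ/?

[ʈeʎgɪ]

The data show progressive voicing assimilation: /p/ → [b] after /r/; /q/ → [ɢ] after /l/. In each pair only voicing changes, matching the preceding consonant, while place and manner stay constant.
No alternation appears in [ʎoɸaɸciqʊ]: there the adjacent consonants already agree in voicing (/c/ and /ɸ/ are both voiceless), so this form is consistent with the same rule.
The rule targets /k/ (voiceless velar stop), which sits after the trigger /ʎ/ (voiced).
A voiced velar stop is [g], so the surface segment is [g].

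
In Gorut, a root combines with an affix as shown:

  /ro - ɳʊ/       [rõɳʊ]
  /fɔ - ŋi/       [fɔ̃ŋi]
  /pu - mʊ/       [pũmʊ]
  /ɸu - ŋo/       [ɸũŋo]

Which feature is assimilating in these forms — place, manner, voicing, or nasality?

nasality

The vowel /o/ surfaces as nasalised [õ] next to the following nasal /ɳ/ — it has acquired the [+nasal] feature of its neighbour.
The other forms show the same pattern: /ɔ/ → [ɔ̃] before /ŋ/; /u/ → [ũ] before /m/; /u/ → [ũ] before /ŋ/ — each time a vowel is nasalised next to a following nasal.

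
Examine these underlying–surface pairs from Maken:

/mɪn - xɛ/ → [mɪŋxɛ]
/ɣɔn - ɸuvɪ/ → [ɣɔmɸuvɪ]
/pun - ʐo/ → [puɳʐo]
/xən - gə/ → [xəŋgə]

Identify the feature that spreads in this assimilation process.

The segment that alternates is /n/, which surfaces as [ŋ] when adjacent to /x/.
The change alveolar → velar matches the place of the following /x/, identifying this as place assimilation.
The other alternating forms pattern the same way: /n/ → [m] before /ɸ/ (alveolar → bilabial, matching bilabial); /n/ → [ɳ] before /ʐ/ (alveolar → retroflex, matching retroflex); /n/ → [ŋ] before /g/ (alveolar → velar, matching velar) — only place changes, and always toward the following segment.

place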